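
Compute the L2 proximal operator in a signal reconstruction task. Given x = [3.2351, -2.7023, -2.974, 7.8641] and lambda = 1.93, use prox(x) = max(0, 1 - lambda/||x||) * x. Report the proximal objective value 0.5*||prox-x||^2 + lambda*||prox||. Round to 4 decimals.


Step 1: Compute ||x||.
||x|| = 9.4052
Step 2: Compute scaling factor.
scale = max(0, 1 - 1.93/9.4052) = 0.7948
Step 3: prox(x) = [2.5712, -2.1478, -2.3637, 6.2503]
||prox(x)|| = 7.4752
Step 4: Proximal objective.
0.5*||prox-x||^2 = 1.8625
lambda*||prox|| = 14.4271
Total = 16.2895


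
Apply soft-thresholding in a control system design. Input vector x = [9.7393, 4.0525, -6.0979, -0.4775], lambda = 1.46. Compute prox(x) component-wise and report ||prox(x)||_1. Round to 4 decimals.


Soft-thresholding with lambda = 1.46:
prox(9.7393) = sign(9.7393)*max(|9.7393| - 1.46, 0) = 8.2793
prox(4.0525) = sign(4.0525)*max(|4.0525| - 1.46, 0) = 2.5925
prox(-6.0979) = sign(-6.0979)*max(|-6.0979| - 1.46, 0) = -4.6379
prox(-0.4775) = sign(-0.4775)*max(|-0.4775| - 1.46, 0) = 0.0
prox(x) = [8.2793, 2.5925, -4.6379, 0.0]
||prox(x)||_1 = 8.2793 + 2.5925 + 4.6379 + 0.0 = 15.5097


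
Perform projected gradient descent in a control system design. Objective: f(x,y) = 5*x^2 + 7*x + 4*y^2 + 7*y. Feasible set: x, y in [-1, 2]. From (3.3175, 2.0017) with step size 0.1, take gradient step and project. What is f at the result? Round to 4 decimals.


Step 1: Compute gradient at (3.3175, 2.0017).
grad_x = 2*5*3.3175 + 7 = 40.175
grad_y = 2*4*2.0017 + 7 = 23.0136
Step 2: Gradient step.
x_raw = 3.3175 - 0.1*40.175 = -0.7
y_raw = 2.0017 - 0.1*23.0136 = -0.2997
Step 3: Project onto [-1, 2].
x_proj = clip(-0.7) = -0.7
y_proj = clip(-0.2997) = -0.2997
Step 4: Evaluate f.
f(-0.7, -0.2997) = -4.1884


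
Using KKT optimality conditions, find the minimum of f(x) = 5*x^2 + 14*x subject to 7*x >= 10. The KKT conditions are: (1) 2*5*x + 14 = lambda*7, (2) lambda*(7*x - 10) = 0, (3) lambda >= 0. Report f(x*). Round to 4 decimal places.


Step 1: Try lambda = 0 (constraint inactive).
x_unc = -14/(2*5) = -1.4
Check: 7*-1.4 = -9.8 < 10 -- violated!
Step 2: Constraint must be active: 7*x = 10
x* = 10/7 = 1.4286 (rounded; the exact value 10/7 is used below)
lambda = (2*5*(10/7) + 14)/7 = 4.0408
Step 3: Compute optimal value.
f(x*) = 5*(10/7)^2 + 14*(10/7) = 30.2041


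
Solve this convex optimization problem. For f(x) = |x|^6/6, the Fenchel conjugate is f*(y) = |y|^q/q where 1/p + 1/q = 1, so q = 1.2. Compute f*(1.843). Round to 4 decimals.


The conjugate exponent q satisfies 1/p + 1/q = 1.
p = 6, so q = 6/(6 - 1) = 1.2
|y|^q = 1.843^1.2 = 2.0827
f*(1.843) = 2.0827 / 1.2 = 1.7356


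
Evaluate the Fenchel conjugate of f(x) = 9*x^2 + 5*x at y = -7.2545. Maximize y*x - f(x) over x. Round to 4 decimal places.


f*(y) = sup_x {y*x - a*x^2 - b*x} = sup_x {(y-b)*x - a*x^2}
FOC: (y - b) - 2a*x = 0 => x* = (y - b)/(2a)
x* = (-7.2545 - 5)/(2*9) = -0.6808
f*(-7.2545) = (y-b)^2/(4a) = (-7.2545 - 5)^2/(4*9)
= 150.1728/36 = 4.1715


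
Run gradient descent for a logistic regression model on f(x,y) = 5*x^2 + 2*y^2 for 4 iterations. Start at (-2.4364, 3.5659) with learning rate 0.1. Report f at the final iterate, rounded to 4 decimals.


Gradient descent on f(x,y) = 5*x^2 + 2*y^2.
Starting point: (-2.4364, 3.5659), alpha = 0.1
Step 1: grad_x = 2*5*-2.4364 = -24.364, grad_y = 2*2*3.5659 = 14.2636
  x_1 = -2.4364 - 0.1*-24.364 = 0.0
  y_1 = 3.5659 - 0.1*14.2636 = 2.1395
Step 2: grad_x = 2*5*0.0 = 0.0, grad_y = 2*2*2.1395 = 8.5582
  x_2 = 0.0 - 0.1*0.0 = 0.0
  y_2 = 2.1395 - 0.1*8.5582 = 1.2837
Step 3: grad_x = 2*5*0.0 = 0.0, grad_y = 2*2*1.2837 = 5.1349
  x_3 = 0.0 - 0.1*0.0 = 0.0
  y_3 = 1.2837 - 0.1*5.1349 = 0.7702
Step 4: grad_x = 2*5*0.0 = 0.0, grad_y = 2*2*0.7702 = 3.0809
  x_4 = 0.0 - 0.1*0.0 = 0.0
  y_4 = 0.7702 - 0.1*3.0809 = 0.4621
f(0.0, 0.4621) = 5*0.0^2 + 2*0.4621^2 = 0.4271


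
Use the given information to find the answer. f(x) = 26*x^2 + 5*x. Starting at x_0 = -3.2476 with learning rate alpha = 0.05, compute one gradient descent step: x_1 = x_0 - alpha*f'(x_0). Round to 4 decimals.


We compute the gradient at x_0 and apply the update.
f'(x) = 52*x + 5
f'(-3.2476) = 52*-3.2476 + 5 = -163.8752
x_1 = -3.2476 - 0.05*-163.8752 = 4.9462


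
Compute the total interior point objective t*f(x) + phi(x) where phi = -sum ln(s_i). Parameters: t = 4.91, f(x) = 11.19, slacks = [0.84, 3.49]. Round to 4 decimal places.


Step 1: Compute log-barrier.
ln values: [-0.1744, 1.2499]
phi = -(-0.1744 + 1.2499) = -1.0755
Step 2: Compute augmented objective.
t*f(x) = 4.91*11.19 = 54.9429
Total = 54.9429 - 1.0755 = 53.8674


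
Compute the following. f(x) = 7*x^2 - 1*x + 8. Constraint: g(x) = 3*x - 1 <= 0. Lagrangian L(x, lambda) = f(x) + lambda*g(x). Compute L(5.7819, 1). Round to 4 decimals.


Step 1: Evaluate f(x).
f(5.7819) = 7*5.7819^2 - 1*5.7819 + 8 = 236.2307
Step 2: Evaluate g(x).
g(5.7819) = 3*5.7819 - 1 = 16.3457
Step 3: Compute Lagrangian.
L = 236.2307 + 1*16.3457 = 252.5764


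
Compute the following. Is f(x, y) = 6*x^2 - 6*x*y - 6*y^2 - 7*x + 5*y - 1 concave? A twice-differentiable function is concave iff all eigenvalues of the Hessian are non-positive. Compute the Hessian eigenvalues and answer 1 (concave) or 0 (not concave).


The Hessian of f(x,y) = 6*x^2 - 6*x*y - 6*y^2 - 7*x + 5*y - 1 is:
H = [[12, -6], [-6, -12]]
Trace = 12 - 12 = 0
Determinant = 12*-12 - (-6)^2 = -180
Discriminant = (0)^2 - 4*-180 = 720.0
Eigenvalues: lambda_1 = -13.4164, lambda_2 = 13.4164
The function is not concave.

0


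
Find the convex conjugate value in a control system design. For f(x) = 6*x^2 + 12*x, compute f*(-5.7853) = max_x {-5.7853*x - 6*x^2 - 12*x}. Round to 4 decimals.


f*(y) = sup_x {y*x - a*x^2 - b*x} = sup_x {(y-b)*x - a*x^2}
FOC: (y - b) - 2a*x = 0 => x* = (y - b)/(2a)
x* = (-5.7853 - 12)/(2*6) = -1.4821
f*(-5.7853) = (y-b)^2/(4a) = (-5.7853 - 12)^2/(4*6)
= 316.3169/24 = 13.1799


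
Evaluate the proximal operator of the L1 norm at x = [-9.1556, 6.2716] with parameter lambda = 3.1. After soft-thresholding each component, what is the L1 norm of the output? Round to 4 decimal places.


Soft-thresholding with lambda = 3.1:
prox(-9.1556) = sign(-9.1556)*max(|-9.1556| - 3.1, 0) = -6.0556
prox(6.2716) = sign(6.2716)*max(|6.2716| - 3.1, 0) = 3.1716
prox(x) = [-6.0556, 3.1716]
||prox(x)||_1 = 6.0556 + 3.1716 = 9.2272


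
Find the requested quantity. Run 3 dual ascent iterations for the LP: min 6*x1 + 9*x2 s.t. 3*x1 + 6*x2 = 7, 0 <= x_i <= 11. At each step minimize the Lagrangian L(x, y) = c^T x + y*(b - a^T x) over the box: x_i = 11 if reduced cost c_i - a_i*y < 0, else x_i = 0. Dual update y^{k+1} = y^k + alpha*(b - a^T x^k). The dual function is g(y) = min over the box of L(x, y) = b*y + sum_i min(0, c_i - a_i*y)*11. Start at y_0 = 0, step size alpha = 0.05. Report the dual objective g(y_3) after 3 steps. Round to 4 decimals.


Dual ascent for LP: min 6*x1 + 9*x2, 3*x1 + 6*x2 = 7, 0 <= x_i <= 11
Step 1: y^k = 0.0, reduced costs: (6.0, 9.0)
  x^k = (0.0, 0.0), subgradient = b - a^T x = 7.0
  y^{k+1} = 0.0 + 0.05*7.0 = 0.35
Step 2: y^k = 0.35, reduced costs: (4.95, 6.9)
  x^k = (0.0, 0.0), subgradient = b - a^T x = 7.0
  y^{k+1} = 0.35 + 0.05*7.0 = 0.7
Step 3: y^k = 0.7, reduced costs: (3.9, 4.8)
  x^k = (0.0, 0.0), subgradient = b - a^T x = 7.0
  y^{k+1} = 0.7 + 0.05*7.0 = 1.05
Dual objective at y_3 = 1.05: reduced costs (2.85, 2.7), box minimizer x = (0.0, 0.0)
g(y_3) = b*y + (c1 - a1*y)*x1 + (c2 - a2*y)*x2 = 7*1.05 + 2.85*0.0 + 2.7*0.0 = 7.35 + 0.0 + 0.0 = 7.35


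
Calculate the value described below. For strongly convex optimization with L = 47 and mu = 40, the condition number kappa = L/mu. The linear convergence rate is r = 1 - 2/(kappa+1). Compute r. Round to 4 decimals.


Step 1: Compute the condition number.
kappa = L/mu = 47/40 = 1.175
Step 2: Compute the convergence rate.
r = 1 - 2/(kappa + 1) = 1 - 2*mu/(L + mu) = (L - mu)/(L + mu) = 7/87 = 0.0805


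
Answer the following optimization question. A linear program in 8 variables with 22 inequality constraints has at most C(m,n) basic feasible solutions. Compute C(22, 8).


Each vertex corresponds to some choice of n active constraints out of m, so the number of vertices is at most C(m, n) = m! / (n!(m-n)!).
m = 22, n = 8
Numerator: 22 * 21 * 20 * 19 * 18 * 17 * 16 * 15
Denominator: 8! = 40320
C(22, 8) = 319770


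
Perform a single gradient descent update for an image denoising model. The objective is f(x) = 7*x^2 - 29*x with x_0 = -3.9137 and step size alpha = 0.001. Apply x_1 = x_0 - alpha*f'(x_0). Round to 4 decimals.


We compute the gradient at x_0 and apply the update.
f'(x) = 14*x - 29
f'(-3.9137) = 14*-3.9137 - 29 = -83.7918
x_1 = -3.9137 - 0.001*-83.7918 = -3.8299


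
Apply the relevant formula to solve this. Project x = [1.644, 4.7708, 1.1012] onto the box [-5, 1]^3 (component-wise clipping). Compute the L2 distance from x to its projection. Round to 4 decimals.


Project each component onto [-5, 1].
clip(1.644) = 1.0, clip(4.7708) = 1.0, clip(1.1012) = 1.0
Projection = [1.0, 1.0, 1.0]
Squared diffs: [0.4147, 14.2189, 0.0102]
Distance = sqrt(14.6438) = 3.8267


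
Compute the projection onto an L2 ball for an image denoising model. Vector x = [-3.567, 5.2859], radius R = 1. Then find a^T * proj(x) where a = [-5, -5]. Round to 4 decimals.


Step 1: Compute ||x|| (intermediates to 6 decimals).
||x|| = sqrt((-3.567)^2 + 5.2859^2) = 6.376851
Step 2: Project.
Since ||x|| > R, scale = R/||x|| = 1/6.376851 = 0.156817, proj(x) = scale * x
proj(x) = [-0.559366, 0.828919]
Step 3: Dot product.
a^T * proj(x) = -5*(-0.559366) - 5*0.828919 = -1.3478


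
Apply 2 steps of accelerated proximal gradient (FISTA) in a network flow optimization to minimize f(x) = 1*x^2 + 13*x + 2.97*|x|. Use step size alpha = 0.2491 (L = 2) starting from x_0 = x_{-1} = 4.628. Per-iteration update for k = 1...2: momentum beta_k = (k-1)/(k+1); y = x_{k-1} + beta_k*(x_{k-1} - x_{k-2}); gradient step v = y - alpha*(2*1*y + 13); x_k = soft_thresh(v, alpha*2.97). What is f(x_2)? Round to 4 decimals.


FISTA on f(x) = 1*x^2 + 13*x + 2.97*|x|
L = 2, alpha = 0.2491
Iteration 1: beta = 0.0, y = 4.628 + 0.0*(4.628 - 4.628) = 4.628
  grad(y) = 22.256, v = y - alpha*grad = -0.916
  prox(v) = soft_thresh(-0.916, 0.7398) = -0.1761
Iteration 2: beta = 0.3333, y = -0.1761 + 0.3333*(-0.1761 - 4.628) = -1.7775
  grad(y) = 9.445, v = y - alpha*grad = -4.1303
  prox(v) = soft_thresh(-4.1303, 0.7398) = -3.3904
f(x_2) = 1*(-3.3904)^2 + 13*(-3.3904) + 2.97*|-3.3904| = -22.511


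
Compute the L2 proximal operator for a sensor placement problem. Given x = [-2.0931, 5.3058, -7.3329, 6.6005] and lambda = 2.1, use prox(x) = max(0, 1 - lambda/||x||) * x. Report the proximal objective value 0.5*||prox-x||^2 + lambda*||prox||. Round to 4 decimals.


Step 1: Compute ||x||.
||x|| = 11.3961
Step 2: Compute scaling factor.
scale = max(0, 1 - 2.1/11.3961) = 0.8157
Step 3: prox(x) = [-1.7074, 4.3281, -5.9816, 5.3842]
||prox(x)|| = 9.2961
Step 4: Proximal objective.
0.5*||prox-x||^2 = 2.205
lambda*||prox|| = 19.5218
Total = 21.7268


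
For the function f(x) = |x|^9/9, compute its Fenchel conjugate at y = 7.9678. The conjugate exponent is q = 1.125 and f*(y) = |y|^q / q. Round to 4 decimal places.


The conjugate exponent q satisfies 1/p + 1/q = 1.
p = 9, so q = 9/(9 - 1) = 1.125
|y|^q = 7.9678^1.125 = 10.3278
f*(7.9678) = 10.3278 / 1.125 = 9.1802


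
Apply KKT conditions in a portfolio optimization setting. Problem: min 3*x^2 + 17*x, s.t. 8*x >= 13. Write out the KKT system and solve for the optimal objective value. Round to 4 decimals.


Step 1: Try lambda = 0 (constraint inactive).
x_unc = -17/(2*3) = -2.8333
Check: 8*-2.8333 = -22.6664 < 13 -- violated!
Step 2: Constraint must be active: 8*x = 13
x* = 13/8 = 1.625
lambda = (2*3*1.625 + 17)/8 = 3.3438
Step 3: Compute optimal value.
f(x*) = 3*1.625^2 + 17*1.625 = 35.5469


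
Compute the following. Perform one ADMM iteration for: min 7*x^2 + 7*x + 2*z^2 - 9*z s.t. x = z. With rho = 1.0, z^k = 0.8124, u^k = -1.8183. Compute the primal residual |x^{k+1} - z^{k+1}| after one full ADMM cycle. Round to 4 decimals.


ADMM iteration with rho = 1.0, z^k = 0.8124, u^k = -1.8183
Step 1: x-update.
Minimize 7*x^2 + 7*x + (1.0/2)*(x - 0.8124 - 1.8183)^2
FOC: (2*7 + 1.0)*x = -7 + 1.0*(0.8124 + 1.8183)
x^{k+1} = -0.2913
Step 2: z-update.
Minimize 2*z^2 - 9*z + (1.0/2)*(-0.2913 - z - 1.8183)^2
FOC: (2*2 + 1.0)*z = 9 + 1.0*(-0.2913 - 1.8183)
z^{k+1} = 1.3781
Step 3: u-update.
u^{k+1} = -1.8183 - 0.2913 - 1.3781 = -3.4877
Step 4: Primal residual = |-0.2913 - 1.3781| = 1.6694


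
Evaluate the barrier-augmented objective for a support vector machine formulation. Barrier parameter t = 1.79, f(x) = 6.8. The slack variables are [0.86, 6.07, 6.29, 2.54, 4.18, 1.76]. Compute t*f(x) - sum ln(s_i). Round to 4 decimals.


Step 1: Compute log-barrier.
ln values: [-0.1508, 1.8034, 1.839, 0.9322, 1.4303, 0.5653]
phi = -(-0.1508 + 1.8034 + 1.839 + 0.9322 + 1.4303 + 0.5653) = -6.4193
Step 2: Compute augmented objective.
t*f(x) = 1.79*6.8 = 12.172
Total = 12.172 - 6.4193 = 5.7527


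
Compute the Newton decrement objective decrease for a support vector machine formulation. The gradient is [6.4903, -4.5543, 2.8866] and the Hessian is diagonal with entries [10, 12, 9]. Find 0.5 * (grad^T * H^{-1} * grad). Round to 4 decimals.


Step 1: H is diagonal, so H^(-1) * g = [0.649, -0.3795, 0.3207].
Step 2: g^T H^(-1) g = sum_i g_i^2 / H_ii
  = (6.4903)^2/10 + (-4.5543)^2/12 + (2.8866)^2/9
  = 4.2124 + 1.7285 + 0.9258 = 6.8667
Step 3: Objective decrease = 0.5 * g^T H^(-1) g = 3.4333


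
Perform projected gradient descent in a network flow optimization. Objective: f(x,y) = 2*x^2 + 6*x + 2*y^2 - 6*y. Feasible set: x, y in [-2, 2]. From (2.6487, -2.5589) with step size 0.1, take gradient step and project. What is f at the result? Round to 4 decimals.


Step 1: Compute gradient at (2.6487, -2.5589).
grad_x = 2*2*2.6487 + 6 = 16.5948
grad_y = 2*2*-2.5589 - 6 = -16.2356
Step 2: Gradient step.
x_raw = 2.6487 - 0.1*16.5948 = 0.9892
y_raw = -2.5589 - 0.1*-16.2356 = -0.9353
Step 3: Project onto [-2, 2].
x_proj = clip(0.9892) = 0.9892
y_proj = clip(-0.9353) = -0.9353
Step 4: Evaluate f.
f(0.9892, -0.9353) = 15.2542


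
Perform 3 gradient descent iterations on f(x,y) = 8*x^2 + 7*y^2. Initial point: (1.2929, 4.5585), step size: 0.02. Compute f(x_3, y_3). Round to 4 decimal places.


Gradient descent on f(x,y) = 8*x^2 + 7*y^2.
Starting point: (1.2929, 4.5585), alpha = 0.02
Step 1: grad_x = 2*8*1.2929 = 20.6864, grad_y = 2*7*4.5585 = 63.819
  x_1 = 1.2929 - 0.02*20.6864 = 0.8792
  y_1 = 4.5585 - 0.02*63.819 = 3.2821
Step 2: grad_x = 2*8*0.8792 = 14.0668, grad_y = 2*7*3.2821 = 45.9497
  x_2 = 0.8792 - 0.02*14.0668 = 0.5978
  y_2 = 3.2821 - 0.02*45.9497 = 2.3631
Step 3: grad_x = 2*8*0.5978 = 9.5654, grad_y = 2*7*2.3631 = 33.0838
  x_3 = 0.5978 - 0.02*9.5654 = 0.4065
  y_3 = 2.3631 - 0.02*33.0838 = 1.7015
f(0.4065, 1.7015) = 8*0.4065^2 + 7*1.7015^2 = 21.5867


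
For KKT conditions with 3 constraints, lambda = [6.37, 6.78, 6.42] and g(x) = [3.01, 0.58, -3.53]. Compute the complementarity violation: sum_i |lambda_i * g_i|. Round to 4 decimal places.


KKT complementary slackness check:
lambda_1 * g_1 = 6.37 * 3.01 = 19.1737
lambda_2 * g_2 = 6.78 * 0.58 = 3.9324
lambda_3 * g_3 = 6.42 * -3.53 = -22.6626
Total violation = 19.1737 + 3.9324 + 22.6626 = 45.7687


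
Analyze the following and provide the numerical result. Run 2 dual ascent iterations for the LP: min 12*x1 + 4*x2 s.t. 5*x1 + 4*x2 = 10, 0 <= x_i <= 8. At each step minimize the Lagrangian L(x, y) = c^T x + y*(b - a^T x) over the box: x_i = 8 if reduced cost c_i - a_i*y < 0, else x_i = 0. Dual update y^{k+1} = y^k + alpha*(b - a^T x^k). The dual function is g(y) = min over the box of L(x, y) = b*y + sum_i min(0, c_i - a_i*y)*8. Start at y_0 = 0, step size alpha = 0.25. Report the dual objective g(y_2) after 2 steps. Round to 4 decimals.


Dual ascent for LP: min 12*x1 + 4*x2, 5*x1 + 4*x2 = 10, 0 <= x_i <= 8
Step 1: y^k = 0.0, reduced costs: (12.0, 4.0)
  x^k = (0.0, 0.0), subgradient = b - a^T x = 10.0
  y^{k+1} = 0.0 + 0.25*10.0 = 2.5
Step 2: y^k = 2.5, reduced costs: (-0.5, -6.0)
  x^k = (8.0, 8.0), subgradient = b - a^T x = -62.0
  y^{k+1} = 2.5 + 0.25*-62.0 = -13.0
Dual objective at y_2 = -13.0: reduced costs (77.0, 56.0), box minimizer x = (0.0, 0.0)
g(y_2) = b*y + (c1 - a1*y)*x1 + (c2 - a2*y)*x2 = 10*(-13.0) + 77.0*0.0 + 56.0*0.0 = -130.0 + 0.0 + 0.0 = -130.0


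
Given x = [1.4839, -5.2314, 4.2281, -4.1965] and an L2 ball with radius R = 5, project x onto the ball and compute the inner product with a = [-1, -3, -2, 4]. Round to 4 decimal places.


Step 1: Compute ||x|| (intermediates to 6 decimals).
||x|| = sqrt(1.4839^2 + (-5.2314)^2 + 4.2281^2 + (-4.1965)^2) = 8.065789
Step 2: Project.
Since ||x|| > R, scale = R/||x|| = 5/8.065789 = 0.619902, proj(x) = scale * x
proj(x) = [0.919873, -3.242955, 2.621008, -2.601419]
Step 3: Dot product.
a^T * proj(x) = -1*0.919873 - 3*(-3.242955) - 2*2.621008 + 4*(-2.601419) = -6.8387


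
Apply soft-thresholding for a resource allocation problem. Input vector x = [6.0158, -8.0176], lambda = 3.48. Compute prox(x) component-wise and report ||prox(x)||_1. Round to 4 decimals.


Soft-thresholding with lambda = 3.48:
prox(6.0158) = sign(6.0158)*max(|6.0158| - 3.48, 0) = 2.5358
prox(-8.0176) = sign(-8.0176)*max(|-8.0176| - 3.48, 0) = -4.5376
prox(x) = [2.5358, -4.5376]
||prox(x)||_1 = 2.5358 + 4.5376 = 7.0734


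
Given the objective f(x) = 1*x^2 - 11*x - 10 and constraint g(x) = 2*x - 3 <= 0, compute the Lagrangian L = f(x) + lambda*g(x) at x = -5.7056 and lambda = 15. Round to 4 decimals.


Step 1: Evaluate f(x).
f(-5.7056) = 1*(-5.7056)^2 - 11*(-5.7056) - 10 = 85.3155
Step 2: Evaluate g(x).
g(-5.7056) = 2*-5.7056 - 3 = -14.4112
Step 3: Compute Lagrangian.
L = 85.3155 + 15*-14.4112 = -130.8525


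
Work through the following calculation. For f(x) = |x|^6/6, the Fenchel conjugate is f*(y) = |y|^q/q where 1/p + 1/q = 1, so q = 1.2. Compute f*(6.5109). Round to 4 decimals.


The conjugate exponent q satisfies 1/p + 1/q = 1.
p = 6, so q = 6/(6 - 1) = 1.2
|y|^q = 6.5109^1.2 = 9.4704
f*(6.5109) = 9.4704 / 1.2 = 7.892


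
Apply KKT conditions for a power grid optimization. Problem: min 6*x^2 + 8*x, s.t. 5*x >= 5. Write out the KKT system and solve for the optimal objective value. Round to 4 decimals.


Step 1: Try lambda = 0 (constraint inactive).
x_unc = -8/(2*6) = -0.6667
Check: 5*-0.6667 = -3.3335 < 5 -- violated!
Step 2: Constraint must be active: 5*x = 5
x* = 5/5 = 1.0
lambda = (2*6*1.0 + 8)/5 = 4.0
Step 3: Compute optimal value.
f(x*) = 6*1.0^2 + 8*1.0 = 14.0


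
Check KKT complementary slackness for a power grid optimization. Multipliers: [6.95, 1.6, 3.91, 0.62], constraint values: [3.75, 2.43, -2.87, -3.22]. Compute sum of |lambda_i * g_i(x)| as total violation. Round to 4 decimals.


KKT complementary slackness check:
lambda_1 * g_1 = 6.95 * 3.75 = 26.0625
lambda_2 * g_2 = 1.6 * 2.43 = 3.888
lambda_3 * g_3 = 3.91 * -2.87 = -11.2217
lambda_4 * g_4 = 0.62 * -3.22 = -1.9964
Total violation = 26.0625 + 3.888 + 11.2217 + 1.9964 = 43.1686


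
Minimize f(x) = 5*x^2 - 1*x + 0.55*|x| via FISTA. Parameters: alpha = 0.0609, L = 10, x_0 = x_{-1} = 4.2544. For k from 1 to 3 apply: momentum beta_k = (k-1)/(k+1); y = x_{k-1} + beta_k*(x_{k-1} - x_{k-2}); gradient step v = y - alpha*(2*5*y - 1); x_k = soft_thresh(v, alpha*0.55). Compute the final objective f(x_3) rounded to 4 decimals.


FISTA on f(x) = 5*x^2 - 1*x + 0.55*|x|
L = 10, alpha = 0.0609
Iteration 1: beta = 0.0, y = 4.2544 + 0.0*(4.2544 - 4.2544) = 4.2544
  grad(y) = 41.544, v = y - alpha*grad = 1.7244
  prox(v) = soft_thresh(1.7244, 0.0335) = 1.6909
Iteration 2: beta = 0.3333, y = 1.6909 + 0.3333*(1.6909 - 4.2544) = 0.8364
  grad(y) = 7.3637, v = y - alpha*grad = 0.3879
  prox(v) = soft_thresh(0.3879, 0.0335) = 0.3544
Iteration 3: beta = 0.5, y = 0.3544 + 0.5*(0.3544 - 1.6909) = -0.3138
  grad(y) = -4.138, v = y - alpha*grad = -0.0618
  prox(v) = soft_thresh(-0.0618, 0.0335) = -0.0283
f(x_3) = 5*(-0.0283)^2 - 1*(-0.0283) + 0.55*|-0.0283| = 0.0479


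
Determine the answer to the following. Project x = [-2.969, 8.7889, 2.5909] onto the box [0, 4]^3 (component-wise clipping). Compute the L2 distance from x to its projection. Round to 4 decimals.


Project each component onto [0, 4].
clip(-2.969) = 0.0, clip(8.7889) = 4.0, clip(2.5909) = 2.5909
Projection = [0.0, 4.0, 2.5909]
Squared diffs: [8.815, 22.9336, 0.0]
Distance = sqrt(31.7486) = 5.6346


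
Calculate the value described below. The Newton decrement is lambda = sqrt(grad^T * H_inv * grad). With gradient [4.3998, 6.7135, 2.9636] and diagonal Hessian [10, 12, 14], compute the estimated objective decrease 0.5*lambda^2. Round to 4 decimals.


Step 1: H is diagonal, so H^(-1) * g = [0.44, 0.5595, 0.2117].
Step 2: g^T H^(-1) g = sum_i g_i^2 / H_ii
  = (4.3998)^2/10 + (6.7135)^2/12 + (2.9636)^2/14
  = 1.9358 + 3.7559 + 0.6274 = 6.3191
Step 3: Objective decrease = 0.5 * g^T H^(-1) g = 3.1595


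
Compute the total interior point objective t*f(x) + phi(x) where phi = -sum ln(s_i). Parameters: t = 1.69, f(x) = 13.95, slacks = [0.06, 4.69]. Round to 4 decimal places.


Step 1: Compute log-barrier.
ln values: [-2.8134, 1.5454]
phi = -(-2.8134 + 1.5454) = 1.268
Step 2: Compute augmented objective.
t*f(x) = 1.69*13.95 = 23.5755
Total = 23.5755 + 1.268 = 24.8435


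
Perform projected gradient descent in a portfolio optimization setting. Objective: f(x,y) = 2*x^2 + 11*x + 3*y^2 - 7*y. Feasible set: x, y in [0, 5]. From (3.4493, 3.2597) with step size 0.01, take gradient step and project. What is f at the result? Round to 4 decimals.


Step 1: Compute gradient at (3.4493, 3.2597).
grad_x = 2*2*3.4493 + 11 = 24.7972
grad_y = 2*3*3.2597 - 7 = 12.5582
Step 2: Gradient step.
x_raw = 3.4493 - 0.01*24.7972 = 3.2013
y_raw = 3.2597 - 0.01*12.5582 = 3.1341
Step 3: Project onto [0, 5].
x_proj = clip(3.2013) = 3.2013
y_proj = clip(3.1341) = 3.1341
Step 4: Evaluate f.
f(3.2013, 3.1341) = 63.2409


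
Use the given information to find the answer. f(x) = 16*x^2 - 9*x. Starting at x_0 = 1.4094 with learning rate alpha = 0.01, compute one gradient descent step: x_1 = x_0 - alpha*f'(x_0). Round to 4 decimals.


We compute the gradient at x_0 and apply the update.
f'(x) = 32*x - 9
f'(1.4094) = 32*1.4094 - 9 = 36.1008
x_1 = 1.4094 - 0.01*36.1008 = 1.0484


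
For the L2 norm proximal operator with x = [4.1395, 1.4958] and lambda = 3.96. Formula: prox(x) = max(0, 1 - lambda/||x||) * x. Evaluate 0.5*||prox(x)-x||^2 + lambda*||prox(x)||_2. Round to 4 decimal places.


Step 1: Compute ||x||.
||x|| = 4.4015
Step 2: Compute scaling factor.
scale = max(0, 1 - 3.96/4.4015) = 0.1003
Step 3: prox(x) = [0.4152, 0.15]
||prox(x)|| = 0.4415
Step 4: Proximal objective.
0.5*||prox-x||^2 = 7.8408
lambda*||prox|| = 1.7483
Total = 9.589


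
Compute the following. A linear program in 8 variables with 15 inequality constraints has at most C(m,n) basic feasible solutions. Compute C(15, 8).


Each vertex corresponds to some choice of n active constraints out of m, so the number of vertices is at most C(m, n) = m! / (n!(m-n)!).
m = 15, n = 8
Numerator: 15 * 14 * 13 * 12 * 11 * 10 * 9 * 8
Denominator: 8! = 40320
C(15, 8) = 6435


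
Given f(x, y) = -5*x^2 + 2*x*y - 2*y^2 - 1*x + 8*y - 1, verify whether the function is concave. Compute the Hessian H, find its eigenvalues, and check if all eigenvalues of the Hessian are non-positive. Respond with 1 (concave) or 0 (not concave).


The Hessian of f(x,y) = -5*x^2 + 2*x*y - 2*y^2 - 1*x + 8*y - 1 is:
H = [[-10, 2], [2, -4]]
Trace = -10 - 4 = -14
Determinant = -10*-4 - (2)^2 = 36
Discriminant = (-14)^2 - 4*36 = 52.0
Eigenvalues: lambda_1 = -10.6056, lambda_2 = -3.3944
The function is concave.

1


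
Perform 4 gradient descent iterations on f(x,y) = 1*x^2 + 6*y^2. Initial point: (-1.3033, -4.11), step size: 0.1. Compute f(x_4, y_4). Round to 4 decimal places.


Gradient descent on f(x,y) = 1*x^2 + 6*y^2.
Starting point: (-1.3033, -4.11), alpha = 0.1
Step 1: grad_x = 2*1*-1.3033 = -2.6066, grad_y = 2*6*-4.11 = -49.32
  x_1 = -1.3033 - 0.1*-2.6066 = -1.0426
  y_1 = -4.11 - 0.1*-49.32 = 0.822
Step 2: grad_x = 2*1*-1.0426 = -2.0853, grad_y = 2*6*0.822 = 9.864
  x_2 = -1.0426 - 0.1*-2.0853 = -0.8341
  y_2 = 0.822 - 0.1*9.864 = -0.1644
Step 3: grad_x = 2*1*-0.8341 = -1.6682, grad_y = 2*6*-0.1644 = -1.9728
  x_3 = -0.8341 - 0.1*-1.6682 = -0.6673
  y_3 = -0.1644 - 0.1*-1.9728 = 0.0329
Step 4: grad_x = 2*1*-0.6673 = -1.3346, grad_y = 2*6*0.0329 = 0.3946
  x_4 = -0.6673 - 0.1*-1.3346 = -0.5338
  y_4 = 0.0329 - 0.1*0.3946 = -0.0066
f(-0.5338, -0.0066) = 1*(-0.5338)^2 + 6*(-0.0066)^2 = 0.2852


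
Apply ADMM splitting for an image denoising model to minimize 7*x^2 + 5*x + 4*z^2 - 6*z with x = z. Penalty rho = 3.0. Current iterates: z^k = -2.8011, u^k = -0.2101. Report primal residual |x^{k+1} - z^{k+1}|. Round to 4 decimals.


ADMM iteration with rho = 3.0, z^k = -2.8011, u^k = -0.2101
Step 1: x-update.
Minimize 7*x^2 + 5*x + (3.0/2)*(x + 2.8011 - 0.2101)^2
FOC: (2*7 + 3.0)*x = -5 + 3.0*(-2.8011 + 0.2101)
x^{k+1} = -0.7514
Step 2: z-update.
Minimize 4*z^2 - 6*z + (3.0/2)*(-0.7514 - z - 0.2101)^2
FOC: (2*4 + 3.0)*z = 6 + 3.0*(-0.7514 - 0.2101)
z^{k+1} = 0.2832
Step 3: u-update.
u^{k+1} = -0.2101 - 0.7514 - 0.2832 = -1.2447
Step 4: Primal residual = |-0.7514 - 0.2832| = 1.0346


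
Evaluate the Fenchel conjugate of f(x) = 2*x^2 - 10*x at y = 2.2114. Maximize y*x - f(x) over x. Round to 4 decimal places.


f*(y) = sup_x {y*x - a*x^2 - b*x} = sup_x {(y-b)*x - a*x^2}
FOC: (y - b) - 2a*x = 0 => x* = (y - b)/(2a)
x* = (2.2114 + 10)/(2*2) = 3.0529
f*(2.2114) = (y-b)^2/(4a) = (2.2114 + 10)^2/(4*2)
= 149.1183/8 = 18.6398


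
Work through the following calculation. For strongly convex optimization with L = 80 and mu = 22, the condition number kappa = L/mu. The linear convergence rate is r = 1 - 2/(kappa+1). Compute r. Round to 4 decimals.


Step 1: Compute the condition number.
kappa = L/mu = 80/22 = 3.6364
Step 2: Compute the convergence rate.
r = 1 - 2/(kappa + 1) = 1 - 2*mu/(L + mu) = (L - mu)/(L + mu) = 58/102 = 0.5686


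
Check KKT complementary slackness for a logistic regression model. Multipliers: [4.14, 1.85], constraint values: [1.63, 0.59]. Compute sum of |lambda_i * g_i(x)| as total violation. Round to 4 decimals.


KKT complementary slackness check:
lambda_1 * g_1 = 4.14 * 1.63 = 6.7482
lambda_2 * g_2 = 1.85 * 0.59 = 1.0915
Total violation = 6.7482 + 1.0915 = 7.8397


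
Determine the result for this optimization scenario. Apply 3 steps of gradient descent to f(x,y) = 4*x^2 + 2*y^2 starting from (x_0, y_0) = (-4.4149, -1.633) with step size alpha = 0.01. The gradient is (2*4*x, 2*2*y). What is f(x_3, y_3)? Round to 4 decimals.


Gradient descent on f(x,y) = 4*x^2 + 2*y^2.
Starting point: (-4.4149, -1.633), alpha = 0.01
Step 1: grad_x = 2*4*-4.4149 = -35.3192, grad_y = 2*2*-1.633 = -6.532
  x_1 = -4.4149 - 0.01*-35.3192 = -4.0617
  y_1 = -1.633 - 0.01*-6.532 = -1.5677
Step 2: grad_x = 2*4*-4.0617 = -32.4937, grad_y = 2*2*-1.5677 = -6.2707
  x_2 = -4.0617 - 0.01*-32.4937 = -3.7368
  y_2 = -1.5677 - 0.01*-6.2707 = -1.505
Step 3: grad_x = 2*4*-3.7368 = -29.8942, grad_y = 2*2*-1.505 = -6.0199
  x_3 = -3.7368 - 0.01*-29.8942 = -3.4378
  y_3 = -1.505 - 0.01*-6.0199 = -1.4448
f(-3.4378, -1.4448) = 4*(-3.4378)^2 + 2*(-1.4448)^2 = 51.4494


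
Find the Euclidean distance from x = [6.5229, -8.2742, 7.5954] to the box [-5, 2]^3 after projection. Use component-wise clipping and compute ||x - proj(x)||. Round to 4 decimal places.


Project each component onto [-5, 2].
clip(6.5229) = 2.0, clip(-8.2742) = -5.0, clip(7.5954) = 2.0
Projection = [2.0, -5.0, 2.0]
Squared diffs: [20.4566, 10.7204, 31.3085]
Distance = sqrt(62.4855) = 7.9048


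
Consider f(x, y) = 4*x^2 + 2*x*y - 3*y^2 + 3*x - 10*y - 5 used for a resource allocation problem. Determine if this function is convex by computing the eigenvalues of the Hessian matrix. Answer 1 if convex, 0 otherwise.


The Hessian of f(x,y) = 4*x^2 + 2*x*y - 3*y^2 + 3*x - 10*y - 5 is:
H = [[8, 2], [2, -6]]
Trace = 8 - 6 = 2
Determinant = 8*-6 - (2)^2 = -52
Discriminant = (2)^2 - 4*-52 = 212.0
Eigenvalues: lambda_1 = -6.2801, lambda_2 = 8.2801
The function is not convex.

0


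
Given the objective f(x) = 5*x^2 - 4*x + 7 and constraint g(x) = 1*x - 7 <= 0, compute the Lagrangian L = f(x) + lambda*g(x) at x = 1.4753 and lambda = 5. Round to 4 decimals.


Step 1: Evaluate f(x).
f(1.4753) = 5*1.4753^2 - 4*1.4753 + 7 = 11.9814
Step 2: Evaluate g(x).
g(1.4753) = 1*1.4753 - 7 = -5.5247
Step 3: Compute Lagrangian.
L = 11.9814 + 5*-5.5247 = -15.6421


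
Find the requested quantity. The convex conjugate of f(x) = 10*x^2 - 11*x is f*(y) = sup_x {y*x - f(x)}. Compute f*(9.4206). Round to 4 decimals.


f*(y) = sup_x {y*x - a*x^2 - b*x} = sup_x {(y-b)*x - a*x^2}
FOC: (y - b) - 2a*x = 0 => x* = (y - b)/(2a)
x* = (9.4206 + 11)/(2*10) = 1.021
f*(9.4206) = (y-b)^2/(4a) = (9.4206 + 11)^2/(4*10)
= 417.0009/40 = 10.425


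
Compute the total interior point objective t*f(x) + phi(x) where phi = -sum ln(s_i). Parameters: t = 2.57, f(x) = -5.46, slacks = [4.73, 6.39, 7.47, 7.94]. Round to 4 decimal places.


Step 1: Compute log-barrier.
ln values: [1.5539, 1.8547, 2.0109, 2.0719]
phi = -(1.5539 + 1.8547 + 2.0109 + 2.0719) = -7.4915
Step 2: Compute augmented objective.
t*f(x) = 2.57*-5.46 = -14.0322
Total = -14.0322 - 7.4915 = -21.5237


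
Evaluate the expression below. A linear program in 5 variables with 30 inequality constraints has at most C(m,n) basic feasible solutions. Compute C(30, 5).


Each vertex corresponds to some choice of n active constraints out of m, so the number of vertices is at most C(m, n) = m! / (n!(m-n)!).
m = 30, n = 5
Numerator: 30 * 29 * 28 * 27 * 26
Denominator: 5! = 120
C(30, 5) = 142506


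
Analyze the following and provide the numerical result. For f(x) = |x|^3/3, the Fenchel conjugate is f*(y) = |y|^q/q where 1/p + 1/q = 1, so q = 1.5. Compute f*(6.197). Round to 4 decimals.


The conjugate exponent q satisfies 1/p + 1/q = 1.
p = 3, so q = 3/(3 - 1) = 1.5
|y|^q = 6.197^1.5 = 15.4267
f*(6.197) = 15.4267 / 1.5 = 10.2844


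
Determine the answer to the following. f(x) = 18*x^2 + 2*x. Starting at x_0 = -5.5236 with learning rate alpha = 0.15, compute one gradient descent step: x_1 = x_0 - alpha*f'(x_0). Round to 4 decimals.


We compute the gradient at x_0 and apply the update.
f'(x) = 36*x + 2
f'(-5.5236) = 36*-5.5236 + 2 = -196.8496
x_1 = -5.5236 - 0.15*-196.8496 = 24.0038


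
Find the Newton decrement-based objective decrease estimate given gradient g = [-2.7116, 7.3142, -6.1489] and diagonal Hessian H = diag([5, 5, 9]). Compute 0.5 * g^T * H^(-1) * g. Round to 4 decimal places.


Step 1: H is diagonal, so H^(-1) * g = [-0.5423, 1.4628, -0.6832].
Step 2: g^T H^(-1) g = sum_i g_i^2 / H_ii
  = (-2.7116)^2/5 + (7.3142)^2/5 + (-6.1489)^2/9
  = 1.4706 + 10.6995 + 4.201 = 16.3711
Step 3: Objective decrease = 0.5 * g^T H^(-1) g = 8.1855


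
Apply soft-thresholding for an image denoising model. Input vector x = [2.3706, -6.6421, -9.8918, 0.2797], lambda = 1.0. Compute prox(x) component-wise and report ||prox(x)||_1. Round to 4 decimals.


Soft-thresholding with lambda = 1.0:
prox(2.3706) = sign(2.3706)*max(|2.3706| - 1.0, 0) = 1.3706
prox(-6.6421) = sign(-6.6421)*max(|-6.6421| - 1.0, 0) = -5.6421
prox(-9.8918) = sign(-9.8918)*max(|-9.8918| - 1.0, 0) = -8.8918
prox(0.2797) = sign(0.2797)*max(|0.2797| - 1.0, 0) = 0.0
prox(x) = [1.3706, -5.6421, -8.8918, 0.0]
||prox(x)||_1 = 1.3706 + 5.6421 + 8.8918 + 0.0 = 15.9045


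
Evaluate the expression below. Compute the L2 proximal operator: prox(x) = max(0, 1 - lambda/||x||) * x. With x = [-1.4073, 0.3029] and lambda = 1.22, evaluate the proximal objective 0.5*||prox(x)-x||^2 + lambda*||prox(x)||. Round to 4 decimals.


Step 1: Compute ||x||.
||x|| = 1.4395
Step 2: Compute scaling factor.
scale = max(0, 1 - 1.22/1.4395) = 0.1525
Step 3: prox(x) = [-0.2146, 0.0462]
||prox(x)|| = 0.2195
Step 4: Proximal objective.
0.5*||prox-x||^2 = 0.7442
lambda*||prox|| = 0.2678
Total = 1.012


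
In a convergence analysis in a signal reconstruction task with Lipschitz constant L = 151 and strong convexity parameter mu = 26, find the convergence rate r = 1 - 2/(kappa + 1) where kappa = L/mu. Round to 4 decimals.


Step 1: Compute the condition number.
kappa = L/mu = 151/26 = 5.8077
Step 2: Compute the convergence rate.
r = 1 - 2/(kappa + 1) = 1 - 2*mu/(L + mu) = (L - mu)/(L + mu) = 125/177 = 0.7062


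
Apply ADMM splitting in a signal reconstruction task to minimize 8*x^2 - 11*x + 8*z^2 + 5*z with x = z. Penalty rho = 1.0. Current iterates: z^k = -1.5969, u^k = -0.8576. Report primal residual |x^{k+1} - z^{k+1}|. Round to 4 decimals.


ADMM iteration with rho = 1.0, z^k = -1.5969, u^k = -0.8576
Step 1: x-update.
Minimize 8*x^2 - 11*x + (1.0/2)*(x + 1.5969 - 0.8576)^2
FOC: (2*8 + 1.0)*x = 11 + 1.0*(-1.5969 + 0.8576)
x^{k+1} = 0.6036
Step 2: z-update.
Minimize 8*z^2 + 5*z + (1.0/2)*(0.6036 - z - 0.8576)^2
FOC: (2*8 + 1.0)*z = -5 + 1.0*(0.6036 - 0.8576)
z^{k+1} = -0.3091
Step 3: u-update.
u^{k+1} = -0.8576 + 0.6036 + 0.3091 = 0.055
Step 4: Primal residual = |0.6036 + 0.3091| = 0.9126


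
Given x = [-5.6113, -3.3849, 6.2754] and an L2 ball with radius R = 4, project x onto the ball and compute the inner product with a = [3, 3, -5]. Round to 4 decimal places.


Step 1: Compute ||x|| (intermediates to 6 decimals).
||x|| = sqrt((-5.6113)^2 + (-3.3849)^2 + 6.2754^2) = 9.073306
Step 2: Project.
Since ||x|| > R, scale = R/||x|| = 4/9.073306 = 0.440854, proj(x) = scale * x
proj(x) = [-2.473764, -1.492247, 2.766535]
Step 3: Dot product.
a^T * proj(x) = 3*(-2.473764) + 3*(-1.492247) - 5*2.766535 = -25.7307


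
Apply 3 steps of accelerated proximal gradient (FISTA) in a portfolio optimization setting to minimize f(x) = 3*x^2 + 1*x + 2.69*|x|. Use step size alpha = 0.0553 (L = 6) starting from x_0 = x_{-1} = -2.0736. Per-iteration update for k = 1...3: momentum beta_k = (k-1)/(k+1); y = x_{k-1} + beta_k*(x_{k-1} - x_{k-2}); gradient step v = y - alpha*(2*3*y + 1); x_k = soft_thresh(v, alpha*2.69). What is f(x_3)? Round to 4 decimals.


FISTA on f(x) = 3*x^2 + 1*x + 2.69*|x|
L = 6, alpha = 0.0553
Iteration 1: beta = 0.0, y = -2.0736 + 0.0*(-2.0736 + 2.0736) = -2.0736
  grad(y) = -11.4416, v = y - alpha*grad = -1.4409
  prox(v) = soft_thresh(-1.4409, 0.1488) = -1.2921
Iteration 2: beta = 0.3333, y = -1.2921 + 0.3333*(-1.2921 + 2.0736) = -1.0316
  grad(y) = -5.1898, v = y - alpha*grad = -0.7446
  prox(v) = soft_thresh(-0.7446, 0.1488) = -0.5959
Iteration 3: beta = 0.5, y = -0.5959 + 0.5*(-0.5959 + 1.2921) = -0.2478
  grad(y) = -0.4865, v = y - alpha*grad = -0.2209
  prox(v) = soft_thresh(-0.2209, 0.1488) = -0.0721
f(x_3) = 3*(-0.0721)^2 + 1*(-0.0721) + 2.69*|-0.0721| = 0.1374


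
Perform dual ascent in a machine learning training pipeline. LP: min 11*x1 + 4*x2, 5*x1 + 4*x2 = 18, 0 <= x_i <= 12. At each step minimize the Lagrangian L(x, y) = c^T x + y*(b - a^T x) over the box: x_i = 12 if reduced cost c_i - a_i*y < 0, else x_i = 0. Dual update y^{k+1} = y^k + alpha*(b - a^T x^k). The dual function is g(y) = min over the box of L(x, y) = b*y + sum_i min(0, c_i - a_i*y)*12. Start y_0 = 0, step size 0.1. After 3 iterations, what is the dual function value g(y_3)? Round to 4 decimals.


Dual ascent for LP: min 11*x1 + 4*x2, 5*x1 + 4*x2 = 18, 0 <= x_i <= 12
Step 1: y^k = 0.0, reduced costs: (11.0, 4.0)
  x^k = (0.0, 0.0), subgradient = b - a^T x = 18.0
  y^{k+1} = 0.0 + 0.1*18.0 = 1.8
Step 2: y^k = 1.8, reduced costs: (2.0, -3.2)
  x^k = (0.0, 12.0), subgradient = b - a^T x = -30.0
  y^{k+1} = 1.8 + 0.1*-30.0 = -1.2
Step 3: y^k = -1.2, reduced costs: (17.0, 8.8)
  x^k = (0.0, 0.0), subgradient = b - a^T x = 18.0
  y^{k+1} = -1.2 + 0.1*18.0 = 0.6
Dual objective at y_3 = 0.6: reduced costs (8.0, 1.6), box minimizer x = (0.0, 0.0)
g(y_3) = b*y + (c1 - a1*y)*x1 + (c2 - a2*y)*x2 = 18*0.6 + 8.0*0.0 + 1.6*0.0 = 10.8 + 0.0 + 0.0 = 10.8


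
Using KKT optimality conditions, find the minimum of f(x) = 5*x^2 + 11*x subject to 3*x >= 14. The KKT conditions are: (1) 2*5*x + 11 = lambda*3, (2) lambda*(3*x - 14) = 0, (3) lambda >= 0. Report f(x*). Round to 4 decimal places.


Step 1: Try lambda = 0 (constraint inactive).
x_unc = -11/(2*5) = -1.1
Check: 3*-1.1 = -3.3 < 14 -- violated!
Step 2: Constraint must be active: 3*x = 14
x* = 14/3 = 4.6667 (rounded; the exact value 14/3 is used below)
lambda = (2*5*(14/3) + 11)/3 = 19.2222
Step 3: Compute optimal value.
f(x*) = 5*(14/3)^2 + 11*(14/3) = 160.2222


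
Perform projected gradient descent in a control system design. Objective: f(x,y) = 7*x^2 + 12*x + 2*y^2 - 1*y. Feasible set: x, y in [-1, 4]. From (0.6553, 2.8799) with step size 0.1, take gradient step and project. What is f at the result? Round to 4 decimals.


Step 1: Compute gradient at (0.6553, 2.8799).
grad_x = 2*7*0.6553 + 12 = 21.1742
grad_y = 2*2*2.8799 - 1 = 10.5196
Step 2: Gradient step.
x_raw = 0.6553 - 0.1*21.1742 = -1.4621
y_raw = 2.8799 - 0.1*10.5196 = 1.8279
Step 3: Project onto [-1, 4].
x_proj = clip(-1.4621) = -1.0
y_proj = clip(1.8279) = 1.8279
Step 4: Evaluate f.
f(-1.0, 1.8279) = -0.1452


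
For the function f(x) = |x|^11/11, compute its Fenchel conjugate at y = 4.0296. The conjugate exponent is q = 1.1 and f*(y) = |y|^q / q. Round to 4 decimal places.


The conjugate exponent q satisfies 1/p + 1/q = 1.
p = 11, so q = 11/(11 - 1) = 1.1
|y|^q = 4.0296^1.1 = 4.6322
f*(4.0296) = 4.6322 / 1.1 = 4.2111


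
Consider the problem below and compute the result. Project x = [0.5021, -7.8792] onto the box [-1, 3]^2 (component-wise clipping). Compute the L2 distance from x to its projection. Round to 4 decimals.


Project each component onto [-1, 3].
clip(0.5021) = 0.5021, clip(-7.8792) = -1.0
Projection = [0.5021, -1.0]
Squared diffs: [0.0, 47.3234]
Distance = sqrt(47.3234) = 6.8792


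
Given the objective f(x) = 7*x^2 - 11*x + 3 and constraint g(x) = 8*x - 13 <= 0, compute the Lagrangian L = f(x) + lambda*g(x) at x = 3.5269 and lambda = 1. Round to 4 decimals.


Step 1: Evaluate f(x).
f(3.5269) = 7*3.5269^2 - 11*3.5269 + 3 = 51.2773
Step 2: Evaluate g(x).
g(3.5269) = 8*3.5269 - 13 = 15.2152
Step 3: Compute Lagrangian.
L = 51.2773 + 1*15.2152 = 66.4925


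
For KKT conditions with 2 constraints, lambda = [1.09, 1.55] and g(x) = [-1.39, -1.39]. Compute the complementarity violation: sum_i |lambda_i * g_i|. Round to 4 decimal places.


KKT complementary slackness check:
lambda_1 * g_1 = 1.09 * -1.39 = -1.5151
lambda_2 * g_2 = 1.55 * -1.39 = -2.1545
Total violation = 1.5151 + 2.1545 = 3.6696


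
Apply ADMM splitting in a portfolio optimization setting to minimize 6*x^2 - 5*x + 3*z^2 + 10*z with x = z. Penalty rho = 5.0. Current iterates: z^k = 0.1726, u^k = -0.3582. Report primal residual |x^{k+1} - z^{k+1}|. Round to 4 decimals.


ADMM iteration with rho = 5.0, z^k = 0.1726, u^k = -0.3582
Step 1: x-update.
Minimize 6*x^2 - 5*x + (5.0/2)*(x - 0.1726 - 0.3582)^2
FOC: (2*6 + 5.0)*x = 5 + 5.0*(0.1726 + 0.3582)
x^{k+1} = 0.4502
Step 2: z-update.
Minimize 3*z^2 + 10*z + (5.0/2)*(0.4502 - z - 0.3582)^2
FOC: (2*3 + 5.0)*z = -10 + 5.0*(0.4502 - 0.3582)
z^{k+1} = -0.8673
Step 3: u-update.
u^{k+1} = -0.3582 + 0.4502 + 0.8673 = 0.9593
Step 4: Primal residual = |0.4502 + 0.8673| = 1.3175


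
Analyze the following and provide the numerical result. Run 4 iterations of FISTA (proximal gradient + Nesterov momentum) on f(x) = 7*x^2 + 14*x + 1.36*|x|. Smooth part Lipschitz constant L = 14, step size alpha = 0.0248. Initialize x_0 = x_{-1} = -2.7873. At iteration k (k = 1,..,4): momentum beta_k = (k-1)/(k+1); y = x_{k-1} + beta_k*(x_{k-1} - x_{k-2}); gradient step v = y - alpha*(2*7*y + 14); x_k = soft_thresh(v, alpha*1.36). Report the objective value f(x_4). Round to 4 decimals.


FISTA on f(x) = 7*x^2 + 14*x + 1.36*|x|
L = 14, alpha = 0.0248
Iteration 1: beta = 0.0, y = -2.7873 + 0.0*(-2.7873 + 2.7873) = -2.7873
  grad(y) = -25.0222, v = y - alpha*grad = -2.1667
  prox(v) = soft_thresh(-2.1667, 0.0337) = -2.133
Iteration 2: beta = 0.3333, y = -2.133 + 0.3333*(-2.133 + 2.7873) = -1.9149
  grad(y) = -12.809, v = y - alpha*grad = -1.5973
  prox(v) = soft_thresh(-1.5973, 0.0337) = -1.5635
Iteration 3: beta = 0.5, y = -1.5635 + 0.5*(-1.5635 + 2.133) = -1.2788
  grad(y) = -3.9031, v = y - alpha*grad = -1.182
  prox(v) = soft_thresh(-1.182, 0.0337) = -1.1483
Iteration 4: beta = 0.6, y = -1.1483 + 0.6*(-1.1483 + 1.5635) = -0.8991
  grad(y) = 1.4125, v = y - alpha*grad = -0.9341
  prox(v) = soft_thresh(-0.9341, 0.0337) = -0.9004
f(x_4) = 7*(-0.9004)^2 + 14*(-0.9004) + 1.36*|-0.9004| = -5.706
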